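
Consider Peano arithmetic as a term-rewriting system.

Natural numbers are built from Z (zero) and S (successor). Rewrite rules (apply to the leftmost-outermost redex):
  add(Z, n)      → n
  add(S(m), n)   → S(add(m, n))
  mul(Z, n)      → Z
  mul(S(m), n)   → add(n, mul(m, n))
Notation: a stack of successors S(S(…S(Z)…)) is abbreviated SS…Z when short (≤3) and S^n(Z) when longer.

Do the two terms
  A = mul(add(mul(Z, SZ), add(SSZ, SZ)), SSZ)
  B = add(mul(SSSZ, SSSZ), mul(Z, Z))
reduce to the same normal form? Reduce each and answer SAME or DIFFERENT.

Answer: DIFFERENT — A ⇓ S^6(Z), B ⇓ S^9(Z)

Reduction:
Term A:
  start: mul(add(mul(Z, SZ), add(SSZ, SZ)), SSZ)
  →1  mul(add(Z, add(SSZ, SZ)), SSZ)
  →2  mul(add(SSZ, SZ), SSZ)
  →3  mul(S(add(SZ, SZ)), SSZ)
  →4  add(SSZ, mul(add(SZ, SZ), SSZ))
  →5  S(add(SZ, mul(add(SZ, SZ), SSZ)))
  →6  S(S(add(Z, mul(add(SZ, SZ), SSZ))))
  →7  S(S(mul(add(SZ, SZ), SSZ)))
  →8  S(S(mul(S(add(Z, SZ)), SSZ)))
  →9  S(S(add(SSZ, mul(add(Z, SZ), SSZ))))
  →10  S(S(S(add(SZ, mul(add(Z, SZ), SSZ)))))
  →11  S(S(S(S(add(Z, mul(add(Z, SZ), SSZ))))))
  →12  S(S(S(S(mul(add(Z, SZ), SSZ)))))
  →13  S(S(S(S(mul(SZ, SSZ)))))
  →14  S(S(S(S(add(SSZ, mul(Z, SSZ))))))
  →15  S(S(S(S(S(add(SZ, mul(Z, SSZ)))))))
  →16  S(S(S(S(S(S(add(Z, mul(Z, SSZ))))))))
  →17  S(S(S(S(S(S(mul(Z, SSZ)))))))
  →18  S^6(Z)

Term B:
  start: add(mul(SSSZ, SSSZ), mul(Z, Z))
  →1  add(add(SSSZ, mul(SSZ, SSSZ)), mul(Z, Z))
  →2  add(S(add(SSZ, mul(SSZ, SSSZ))), mul(Z, Z))
  →3  S(add(add(SSZ, mul(SSZ, SSSZ)), mul(Z, Z)))
  →4  S(add(S(add(SZ, mul(SSZ, SSSZ))), mul(Z, Z)))
  →5  S(S(add(add(SZ, mul(SSZ, SSSZ)), mul(Z, Z))))
  →6  S(S(add(S(add(Z, mul(SSZ, SSSZ))), mul(Z, Z))))
  →7  S(S(S(add(add(Z, mul(SSZ, SSSZ)), mul(Z, Z)))))
  →8  S(S(S(add(mul(SSZ, SSSZ), mul(Z, Z)))))
  →9  S(S(S(add(add(SSSZ, mul(SZ, SSSZ)), mul(Z, Z)))))
  →10  S(S(S(add(S(add(SSZ, mul(SZ, SSSZ))), mul(Z, Z)))))
  →11  S(S(S(S(add(add(SSZ, mul(SZ, SSSZ)), mul(Z, Z))))))
  →12  S(S(S(S(add(S(add(SZ, mul(SZ, SSSZ))), mul(Z, Z))))))
  →13  S(S(S(S(S(add(add(SZ, mul(SZ, SSSZ)), mul(Z, Z)))))))
  →14  S(S(S(S(S(add(S(add(Z, mul(SZ, SSSZ))), mul(Z, Z)))))))
  →15  S(S(S(S(S(S(add(add(Z, mul(SZ, SSSZ)), mul(Z, Z))))))))
  →16  S(S(S(S(S(S(add(mul(SZ, SSSZ), mul(Z, Z))))))))
  →17  S(S(S(S(S(S(add(add(SSSZ, mul(Z, SSSZ)), mul(Z, Z))))))))
  →18  S(S(S(S(S(S(add(S(add(SSZ, mul(Z, SSSZ))), mul(Z, Z))))))))
  →19  S(S(S(S(S(S(S(add(add(SSZ, mul(Z, SSSZ)), mul(Z, Z)))))))))
  →20  S(S(S(S(S(S(S(add(S(add(SZ, mul(Z, SSSZ))), mul(Z, Z)))))))))
  →21  S(S(S(S(S(S(S(S(add(add(SZ, mul(Z, SSSZ)), mul(Z, Z))))))))))
  →22  S(S(S(S(S(S(S(S(add(S(add(Z, mul(Z, SSSZ))), mul(Z, Z))))))))))
  →23  S(S(S(S(S(S(S(S(S(add(add(Z, mul(Z, SSSZ)), mul(Z, Z)))))))))))
  →24  S(S(S(S(S(S(S(S(S(add(mul(Z, SSSZ), mul(Z, Z)))))))))))
  →25  S(S(S(S(S(S(S(S(S(add(Z, mul(Z, Z)))))))))))
  →26  S(S(S(S(S(S(S(S(S(mul(Z, Z))))))))))
  →27  S^9(Z)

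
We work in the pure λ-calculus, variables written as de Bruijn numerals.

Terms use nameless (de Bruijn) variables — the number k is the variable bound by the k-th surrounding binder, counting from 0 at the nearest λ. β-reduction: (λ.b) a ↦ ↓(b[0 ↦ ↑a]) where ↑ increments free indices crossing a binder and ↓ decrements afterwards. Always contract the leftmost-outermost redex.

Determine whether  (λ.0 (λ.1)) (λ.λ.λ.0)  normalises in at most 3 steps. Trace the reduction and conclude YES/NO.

  start: (λ.0 (λ.1)) (λ.λ.λ.0)
  step 1: (λ.λ.λ.0) (λ.λ.λ.λ.0)
  step 2: λ.λ.0

Answer: YES — reaches normal form λ.λ.0 in 2 ≤ 3 steps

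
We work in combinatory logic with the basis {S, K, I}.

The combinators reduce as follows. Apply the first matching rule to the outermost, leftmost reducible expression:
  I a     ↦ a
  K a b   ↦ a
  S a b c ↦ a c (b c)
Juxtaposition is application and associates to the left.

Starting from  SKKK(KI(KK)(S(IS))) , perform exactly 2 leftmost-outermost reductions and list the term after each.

Answer: after 2 steps: K(KI(KK)(S(IS)))

Working:
  start: SKKK(KI(KK)(S(IS)))
  [1] KK(KK)(KI(KK)(S(IS)))
  [2] K(KI(KK)(S(IS)))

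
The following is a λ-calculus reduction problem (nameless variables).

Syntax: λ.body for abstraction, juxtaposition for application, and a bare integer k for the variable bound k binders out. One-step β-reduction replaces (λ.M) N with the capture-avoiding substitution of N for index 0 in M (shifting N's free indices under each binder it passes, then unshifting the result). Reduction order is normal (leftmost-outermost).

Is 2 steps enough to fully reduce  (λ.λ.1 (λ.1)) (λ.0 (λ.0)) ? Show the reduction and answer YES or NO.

  start: (λ.λ.1 (λ.1)) (λ.0 (λ.0))
  [1] λ.(λ.0 (λ.0)) (λ.1)
  [2] λ.(λ.1) (λ.0)

Answer: NO — after 2 steps the term is λ.(λ.1) (λ.0), not yet normal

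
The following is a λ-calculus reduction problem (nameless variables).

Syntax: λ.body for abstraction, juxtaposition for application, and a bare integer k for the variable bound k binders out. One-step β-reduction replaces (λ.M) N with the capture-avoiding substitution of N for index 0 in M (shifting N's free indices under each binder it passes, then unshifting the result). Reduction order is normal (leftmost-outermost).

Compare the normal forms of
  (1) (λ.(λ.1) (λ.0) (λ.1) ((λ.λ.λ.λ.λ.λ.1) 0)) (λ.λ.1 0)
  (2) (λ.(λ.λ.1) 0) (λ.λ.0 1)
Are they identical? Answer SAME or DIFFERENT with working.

Answer: DIFFERENT — A ⇓ λ.λ.1 0, B ⇓ λ.λ.λ.0 1

Derivation:
Term A:
  start: (λ.(λ.1) (λ.0) (λ.1) ((λ.λ.λ.λ.λ.λ.1) 0)) (λ.λ.1 0)
  step 1: (λ.λ.λ.1 0) (λ.0) (λ.λ.λ.1 0) ((λ.λ.λ.λ.λ.λ.1) (λ.λ.1 0))
  step 2: (λ.λ.1 0) (λ.λ.λ.1 0) ((λ.λ.λ.λ.λ.λ.1) (λ.λ.1 0))
  step 3: (λ.(λ.λ.λ.1 0) 0) ((λ.λ.λ.λ.λ.λ.1) (λ.λ.1 0))
  step 4: (λ.λ.λ.1 0) ((λ.λ.λ.λ.λ.λ.1) (λ.λ.1 0))
  step 5: λ.λ.1 0

Term B:
  start: (λ.(λ.λ.1) 0) (λ.λ.0 1)
  step 1: (λ.λ.1) (λ.λ.0 1)
  step 2: λ.λ.λ.0 1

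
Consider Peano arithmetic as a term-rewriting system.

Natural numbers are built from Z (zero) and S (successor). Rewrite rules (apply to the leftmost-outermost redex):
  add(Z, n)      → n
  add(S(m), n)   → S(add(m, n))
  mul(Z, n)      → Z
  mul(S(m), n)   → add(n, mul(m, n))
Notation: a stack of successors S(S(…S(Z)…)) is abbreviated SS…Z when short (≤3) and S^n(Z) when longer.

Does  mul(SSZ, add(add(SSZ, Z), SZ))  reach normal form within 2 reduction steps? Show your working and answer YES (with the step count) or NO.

  start: mul(SSZ, add(add(SSZ, Z), SZ))
  →1  add(add(add(SSZ, Z), SZ), mul(SZ, add(add(SSZ, Z), SZ)))
  →2  add(add(S(add(SZ, Z)), SZ), mul(SZ, add(add(SSZ, Z), SZ)))

Answer: NO — after 2 steps the term is add(add(S(add(SZ, Z)), SZ), mul(SZ, add(add(SSZ, Z), SZ))), not yet normal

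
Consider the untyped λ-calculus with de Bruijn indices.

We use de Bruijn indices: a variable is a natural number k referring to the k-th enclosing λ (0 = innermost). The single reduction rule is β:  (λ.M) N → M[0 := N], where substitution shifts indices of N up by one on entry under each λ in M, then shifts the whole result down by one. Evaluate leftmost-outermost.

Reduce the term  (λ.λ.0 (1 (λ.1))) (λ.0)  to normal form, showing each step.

Answer: normal form = λ.0 (λ.1)  (in 2 steps)

Derivation:
  start: (λ.λ.0 (1 (λ.1))) (λ.0)
  [1] λ.0 ((λ.0) (λ.1))
  [2] λ.0 (λ.1)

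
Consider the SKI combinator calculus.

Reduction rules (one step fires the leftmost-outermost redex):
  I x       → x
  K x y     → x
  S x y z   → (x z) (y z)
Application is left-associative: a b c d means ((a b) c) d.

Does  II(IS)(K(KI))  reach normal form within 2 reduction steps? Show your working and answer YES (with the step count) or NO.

Answer: NO — after 2 steps the term is IS(K(KI)), not yet normal

Derivation:
  start: II(IS)(K(KI))
  [1] I(IS)(K(KI))
  [2] IS(K(KI))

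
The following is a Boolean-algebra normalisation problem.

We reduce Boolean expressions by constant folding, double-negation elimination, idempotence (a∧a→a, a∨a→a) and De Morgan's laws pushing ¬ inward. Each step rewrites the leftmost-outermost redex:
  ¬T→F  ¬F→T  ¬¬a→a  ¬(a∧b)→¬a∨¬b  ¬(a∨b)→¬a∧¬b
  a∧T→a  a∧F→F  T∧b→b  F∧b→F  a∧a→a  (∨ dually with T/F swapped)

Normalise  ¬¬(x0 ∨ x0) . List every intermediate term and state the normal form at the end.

Answer: normal form = x0  (in 2 steps)

Derivation:
  start: ¬¬(x0 ∨ x0)
  →1  x0 ∨ x0
  →2  x0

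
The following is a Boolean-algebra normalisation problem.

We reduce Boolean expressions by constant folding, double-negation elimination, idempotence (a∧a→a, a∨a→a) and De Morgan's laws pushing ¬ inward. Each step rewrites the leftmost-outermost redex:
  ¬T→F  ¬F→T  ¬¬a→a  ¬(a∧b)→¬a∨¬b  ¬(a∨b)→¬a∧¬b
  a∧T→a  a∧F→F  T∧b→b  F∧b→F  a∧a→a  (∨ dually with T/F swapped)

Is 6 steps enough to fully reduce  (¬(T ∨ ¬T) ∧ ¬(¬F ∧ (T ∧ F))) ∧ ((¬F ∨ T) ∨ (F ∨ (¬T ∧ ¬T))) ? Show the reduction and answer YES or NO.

Answer: YES — reaches normal form F in 5 ≤ 6 steps

Reduction:
  start: (¬(T ∨ ¬T) ∧ ¬(¬F ∧ (T ∧ F))) ∧ ((¬F ∨ T) ∨ (F ∨ (¬T ∧ ¬T)))
  [1] ((¬T ∧ ¬¬T) ∧ ¬(¬F ∧ (T ∧ F))) ∧ ((¬F ∨ T) ∨ (F ∨ (¬T ∧ ¬T)))
  [2] ((F ∧ ¬¬T) ∧ ¬(¬F ∧ (T ∧ F))) ∧ ((¬F ∨ T) ∨ (F ∨ (¬T ∧ ¬T)))
  [3] (F ∧ ¬(¬F ∧ (T ∧ F))) ∧ ((¬F ∨ T) ∨ (F ∨ (¬T ∧ ¬T)))
  [4] F ∧ ((¬F ∨ T) ∨ (F ∨ (¬T ∧ ¬T)))
  [5] F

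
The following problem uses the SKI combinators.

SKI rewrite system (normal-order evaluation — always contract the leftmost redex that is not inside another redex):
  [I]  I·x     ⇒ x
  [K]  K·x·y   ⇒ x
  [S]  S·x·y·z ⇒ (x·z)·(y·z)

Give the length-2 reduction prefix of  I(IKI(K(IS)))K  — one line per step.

Answer: after 2 steps: KI(K(IS))K

Derivation:
  start: I(IKI(K(IS)))K
  →1  IKI(K(IS))K
  →2  KI(K(IS))K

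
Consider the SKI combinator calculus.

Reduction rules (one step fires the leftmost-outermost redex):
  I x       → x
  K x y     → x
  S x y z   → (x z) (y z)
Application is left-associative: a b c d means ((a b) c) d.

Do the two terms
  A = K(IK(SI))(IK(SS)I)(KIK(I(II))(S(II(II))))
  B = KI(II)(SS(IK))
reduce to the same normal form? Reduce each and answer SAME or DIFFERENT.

Term A:
  start: K(IK(SI))(IK(SS)I)(KIK(I(II))(S(II(II))))
  [1] IK(SI)(KIK(I(II))(S(II(II))))
  [2] K(SI)(KIK(I(II))(S(II(II))))
  [3] SI

Term B:
  start: KI(II)(SS(IK))
  [1] I(SS(IK))
  [2] SS(IK)
  [3] SSK

Answer: DIFFERENT — A ⇓ SI, B ⇓ SSK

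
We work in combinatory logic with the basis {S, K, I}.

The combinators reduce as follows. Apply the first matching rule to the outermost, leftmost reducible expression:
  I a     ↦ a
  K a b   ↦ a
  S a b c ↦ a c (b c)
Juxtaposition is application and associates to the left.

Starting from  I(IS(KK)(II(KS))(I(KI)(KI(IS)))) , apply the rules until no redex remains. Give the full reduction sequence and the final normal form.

Answer: normal form = KS  (in 7 steps)

Derivation:
  start: I(IS(KK)(II(KS))(I(KI)(KI(IS))))
  step 1: IS(KK)(II(KS))(I(KI)(KI(IS)))
  step 2: S(KK)(II(KS))(I(KI)(KI(IS)))
  step 3: KK(I(KI)(KI(IS)))(II(KS)(I(KI)(KI(IS))))
  step 4: K(II(KS)(I(KI)(KI(IS))))
  step 5: K(I(KS)(I(KI)(KI(IS))))
  step 6: K(KS(I(KI)(KI(IS))))
  step 7: KS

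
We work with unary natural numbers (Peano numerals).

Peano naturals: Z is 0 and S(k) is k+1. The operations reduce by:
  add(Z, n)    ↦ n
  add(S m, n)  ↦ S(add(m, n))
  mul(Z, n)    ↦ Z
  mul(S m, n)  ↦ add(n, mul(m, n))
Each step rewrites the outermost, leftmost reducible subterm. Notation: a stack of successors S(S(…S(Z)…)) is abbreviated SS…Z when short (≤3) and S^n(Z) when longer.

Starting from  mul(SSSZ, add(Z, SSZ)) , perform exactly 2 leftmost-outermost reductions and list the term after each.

  start: mul(SSSZ, add(Z, SSZ))
  →1  add(add(Z, SSZ), mul(SSZ, add(Z, SSZ)))
  →2  add(SSZ, mul(SSZ, add(Z, SSZ)))

Answer: after 2 steps: add(SSZ, mul(SSZ, add(Z, SSZ)))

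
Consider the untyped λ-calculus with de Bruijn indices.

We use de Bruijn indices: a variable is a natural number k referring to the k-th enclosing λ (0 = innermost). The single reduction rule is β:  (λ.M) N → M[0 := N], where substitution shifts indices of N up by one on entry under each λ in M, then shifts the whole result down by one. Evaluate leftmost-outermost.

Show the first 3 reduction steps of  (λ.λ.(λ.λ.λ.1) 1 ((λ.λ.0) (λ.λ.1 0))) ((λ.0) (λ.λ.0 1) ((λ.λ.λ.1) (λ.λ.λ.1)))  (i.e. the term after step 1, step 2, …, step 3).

  start: (λ.λ.(λ.λ.λ.1) 1 ((λ.λ.0) (λ.λ.1 0))) ((λ.0) (λ.λ.0 1) ((λ.λ.λ.1) (λ.λ.λ.1)))
  step 1: λ.(λ.λ.λ.1) ((λ.0) (λ.λ.0 1) ((λ.λ.λ.1) (λ.λ.λ.1))) ((λ.λ.0) (λ.λ.1 0))
  step 2: λ.(λ.λ.1) ((λ.λ.0) (λ.λ.1 0))
  step 3: λ.λ.(λ.λ.0) (λ.λ.1 0)

Answer: after 3 steps: λ.λ.(λ.λ.0) (λ.λ.1 0)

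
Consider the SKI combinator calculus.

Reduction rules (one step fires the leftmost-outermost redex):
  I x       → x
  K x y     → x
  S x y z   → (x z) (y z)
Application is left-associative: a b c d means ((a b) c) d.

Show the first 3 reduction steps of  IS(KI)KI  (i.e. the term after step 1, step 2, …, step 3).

  start: IS(KI)KI
  →1  S(KI)KI
  →2  KII(KI)
  →3  I(KI)

Answer: after 3 steps: I(KI)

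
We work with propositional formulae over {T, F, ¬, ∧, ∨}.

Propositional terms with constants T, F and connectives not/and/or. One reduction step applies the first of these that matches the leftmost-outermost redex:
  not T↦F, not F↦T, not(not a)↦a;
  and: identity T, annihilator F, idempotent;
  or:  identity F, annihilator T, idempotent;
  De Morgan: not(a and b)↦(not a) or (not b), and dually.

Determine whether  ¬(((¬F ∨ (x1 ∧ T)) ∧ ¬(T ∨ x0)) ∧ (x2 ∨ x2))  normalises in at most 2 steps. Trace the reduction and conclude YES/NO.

Answer: NO — after 2 steps the term is (¬(¬F ∨ (x1 ∧ T)) ∨ ¬¬(T ∨ x0)) ∨ ¬(x2 ∨ x2), not yet normal

Derivation:
  start: ¬(((¬F ∨ (x1 ∧ T)) ∧ ¬(T ∨ x0)) ∧ (x2 ∨ x2))
  [1] ¬((¬F ∨ (x1 ∧ T)) ∧ ¬(T ∨ x0)) ∨ ¬(x2 ∨ x2)
  [2] (¬(¬F ∨ (x1 ∧ T)) ∨ ¬¬(T ∨ x0)) ∨ ¬(x2 ∨ x2)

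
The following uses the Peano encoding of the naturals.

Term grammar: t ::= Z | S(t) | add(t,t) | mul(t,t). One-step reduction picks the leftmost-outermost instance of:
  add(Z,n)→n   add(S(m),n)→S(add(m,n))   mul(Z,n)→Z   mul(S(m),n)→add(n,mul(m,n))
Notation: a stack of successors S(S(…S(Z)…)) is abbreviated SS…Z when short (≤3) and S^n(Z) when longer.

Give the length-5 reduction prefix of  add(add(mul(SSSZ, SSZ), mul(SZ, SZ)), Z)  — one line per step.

Answer: after 5 steps: S(add(add(S(add(Z, mul(SSZ, SSZ))), mul(SZ, SZ)), Z))

Reduction:
  start: add(add(mul(SSSZ, SSZ), mul(SZ, SZ)), Z)
  step 1: add(add(add(SSZ, mul(SSZ, SSZ)), mul(SZ, SZ)), Z)
  step 2: add(add(S(add(SZ, mul(SSZ, SSZ))), mul(SZ, SZ)), Z)
  step 3: add(S(add(add(SZ, mul(SSZ, SSZ)), mul(SZ, SZ))), Z)
  step 4: S(add(add(add(SZ, mul(SSZ, SSZ)), mul(SZ, SZ)), Z))
  step 5: S(add(add(S(add(Z, mul(SSZ, SSZ))), mul(SZ, SZ)), Z))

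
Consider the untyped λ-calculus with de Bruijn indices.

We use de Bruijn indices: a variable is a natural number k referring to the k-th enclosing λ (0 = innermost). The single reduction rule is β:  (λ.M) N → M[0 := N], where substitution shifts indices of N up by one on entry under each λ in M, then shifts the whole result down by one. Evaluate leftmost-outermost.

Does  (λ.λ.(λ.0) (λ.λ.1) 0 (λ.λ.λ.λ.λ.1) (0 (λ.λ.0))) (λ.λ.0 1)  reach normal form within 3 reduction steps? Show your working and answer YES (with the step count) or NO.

Answer: NO — after 3 steps the term is λ.(λ.1) (λ.λ.λ.λ.λ.1) (0 (λ.λ.0)), not yet normal

Derivation:
  start: (λ.λ.(λ.0) (λ.λ.1) 0 (λ.λ.λ.λ.λ.1) (0 (λ.λ.0))) (λ.λ.0 1)
  step 1: λ.(λ.0) (λ.λ.1) 0 (λ.λ.λ.λ.λ.1) (0 (λ.λ.0))
  step 2: λ.(λ.λ.1) 0 (λ.λ.λ.λ.λ.1) (0 (λ.λ.0))
  step 3: λ.(λ.1) (λ.λ.λ.λ.λ.1) (0 (λ.λ.0))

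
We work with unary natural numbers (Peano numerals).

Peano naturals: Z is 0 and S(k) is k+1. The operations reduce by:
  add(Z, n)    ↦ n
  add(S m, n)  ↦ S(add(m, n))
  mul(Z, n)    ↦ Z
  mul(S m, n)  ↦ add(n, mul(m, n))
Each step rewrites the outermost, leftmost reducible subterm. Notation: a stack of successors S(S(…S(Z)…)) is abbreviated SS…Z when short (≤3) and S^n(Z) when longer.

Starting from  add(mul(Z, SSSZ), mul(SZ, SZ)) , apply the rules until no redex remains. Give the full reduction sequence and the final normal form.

  start: add(mul(Z, SSSZ), mul(SZ, SZ))
  →1  add(Z, mul(SZ, SZ))
  →2  mul(SZ, SZ)
  →3  add(SZ, mul(Z, SZ))
  →4  S(add(Z, mul(Z, SZ)))
  →5  S(mul(Z, SZ))
  →6  SZ

Answer: normal form = SZ  (in 6 steps)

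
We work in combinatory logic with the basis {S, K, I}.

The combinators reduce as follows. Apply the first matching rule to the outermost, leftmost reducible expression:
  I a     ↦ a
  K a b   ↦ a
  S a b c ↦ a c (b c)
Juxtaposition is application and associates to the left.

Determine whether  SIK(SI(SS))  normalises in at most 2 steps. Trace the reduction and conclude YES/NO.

  start: SIK(SI(SS))
  step 1: I(SI(SS))(K(SI(SS)))
  step 2: SI(SS)(K(SI(SS)))

Answer: NO — after 2 steps the term is SI(SS)(K(SI(SS))), not yet normal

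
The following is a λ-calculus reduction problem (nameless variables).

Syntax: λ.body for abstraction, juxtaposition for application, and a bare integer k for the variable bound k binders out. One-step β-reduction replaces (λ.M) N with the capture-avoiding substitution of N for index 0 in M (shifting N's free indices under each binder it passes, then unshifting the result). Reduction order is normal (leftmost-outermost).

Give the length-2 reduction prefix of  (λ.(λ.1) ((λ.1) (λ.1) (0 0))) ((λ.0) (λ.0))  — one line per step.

  start: (λ.(λ.1) ((λ.1) (λ.1) (0 0))) ((λ.0) (λ.0))
  [1] (λ.(λ.0) (λ.0)) ((λ.(λ.0) (λ.0)) (λ.(λ.0) (λ.0)) ((λ.0) (λ.0) ((λ.0) (λ.0))))
  [2] (λ.0) (λ.0)

Answer: after 2 steps: (λ.0) (λ.0)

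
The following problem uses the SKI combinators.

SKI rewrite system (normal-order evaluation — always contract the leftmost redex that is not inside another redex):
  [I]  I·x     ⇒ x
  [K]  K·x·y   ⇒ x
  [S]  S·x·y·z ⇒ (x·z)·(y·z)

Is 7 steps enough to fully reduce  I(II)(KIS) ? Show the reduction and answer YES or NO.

Answer: YES — reaches normal form I in 4 ≤ 7 steps

Derivation:
  start: I(II)(KIS)
  step 1: II(KIS)
  step 2: I(KIS)
  step 3: KIS
  step 4: I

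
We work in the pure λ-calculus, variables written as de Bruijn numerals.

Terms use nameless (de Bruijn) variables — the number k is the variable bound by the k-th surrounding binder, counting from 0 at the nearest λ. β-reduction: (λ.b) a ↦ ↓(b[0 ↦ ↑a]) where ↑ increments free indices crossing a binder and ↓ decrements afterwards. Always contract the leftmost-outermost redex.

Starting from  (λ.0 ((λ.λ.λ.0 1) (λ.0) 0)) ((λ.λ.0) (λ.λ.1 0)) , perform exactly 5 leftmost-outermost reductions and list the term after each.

Answer: after 5 steps: λ.0 ((λ.λ.0) (λ.λ.1 0))

Reduction:
  start: (λ.0 ((λ.λ.λ.0 1) (λ.0) 0)) ((λ.λ.0) (λ.λ.1 0))
  [1] (λ.λ.0) (λ.λ.1 0) ((λ.λ.λ.0 1) (λ.0) ((λ.λ.0) (λ.λ.1 0)))
  [2] (λ.0) ((λ.λ.λ.0 1) (λ.0) ((λ.λ.0) (λ.λ.1 0)))
  [3] (λ.λ.λ.0 1) (λ.0) ((λ.λ.0) (λ.λ.1 0))
  [4] (λ.λ.0 1) ((λ.λ.0) (λ.λ.1 0))
  [5] λ.0 ((λ.λ.0) (λ.λ.1 0))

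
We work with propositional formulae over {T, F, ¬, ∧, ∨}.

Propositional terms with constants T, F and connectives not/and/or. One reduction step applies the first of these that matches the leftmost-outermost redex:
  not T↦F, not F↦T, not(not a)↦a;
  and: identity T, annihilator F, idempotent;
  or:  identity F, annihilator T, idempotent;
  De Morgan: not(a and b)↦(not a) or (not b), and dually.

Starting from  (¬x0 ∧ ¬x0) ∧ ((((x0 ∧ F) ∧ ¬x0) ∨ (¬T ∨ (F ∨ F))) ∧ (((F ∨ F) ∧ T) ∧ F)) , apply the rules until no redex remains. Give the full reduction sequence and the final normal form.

  start: (¬x0 ∧ ¬x0) ∧ ((((x0 ∧ F) ∧ ¬x0) ∨ (¬T ∨ (F ∨ F))) ∧ (((F ∨ F) ∧ T) ∧ F))
  [1] ¬x0 ∧ ((((x0 ∧ F) ∧ ¬x0) ∨ (¬T ∨ (F ∨ F))) ∧ (((F ∨ F) ∧ T) ∧ F))
  [2] ¬x0 ∧ (((F ∧ ¬x0) ∨ (¬T ∨ (F ∨ F))) ∧ (((F ∨ F) ∧ T) ∧ F))
  [3] ¬x0 ∧ ((F ∨ (¬T ∨ (F ∨ F))) ∧ (((F ∨ F) ∧ T) ∧ F))
  [4] ¬x0 ∧ ((¬T ∨ (F ∨ F)) ∧ (((F ∨ F) ∧ T) ∧ F))
  [5] ¬x0 ∧ ((F ∨ (F ∨ F)) ∧ (((F ∨ F) ∧ T) ∧ F))
  [6] ¬x0 ∧ ((F ∨ F) ∧ (((F ∨ F) ∧ T) ∧ F))
  [7] ¬x0 ∧ (F ∧ (((F ∨ F) ∧ T) ∧ F))
  [8] ¬x0 ∧ F
  [9] F

Answer: normal form = F  (in 9 steps)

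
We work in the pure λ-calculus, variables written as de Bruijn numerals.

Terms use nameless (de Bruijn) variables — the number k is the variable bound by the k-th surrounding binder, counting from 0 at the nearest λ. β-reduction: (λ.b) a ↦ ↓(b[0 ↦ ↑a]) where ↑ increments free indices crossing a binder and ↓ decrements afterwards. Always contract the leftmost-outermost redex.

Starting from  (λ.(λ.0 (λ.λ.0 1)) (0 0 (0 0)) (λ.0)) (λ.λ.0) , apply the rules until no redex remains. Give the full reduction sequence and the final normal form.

Answer: normal form = λ.0 (λ.0)  (in 7 steps)

Reduction:
  start: (λ.(λ.0 (λ.λ.0 1)) (0 0 (0 0)) (λ.0)) (λ.λ.0)
  →1  (λ.0 (λ.λ.0 1)) ((λ.λ.0) (λ.λ.0) ((λ.λ.0) (λ.λ.0))) (λ.0)
  →2  (λ.λ.0) (λ.λ.0) ((λ.λ.0) (λ.λ.0)) (λ.λ.0 1) (λ.0)
  →3  (λ.0) ((λ.λ.0) (λ.λ.0)) (λ.λ.0 1) (λ.0)
  →4  (λ.λ.0) (λ.λ.0) (λ.λ.0 1) (λ.0)
  →5  (λ.0) (λ.λ.0 1) (λ.0)
  →6  (λ.λ.0 1) (λ.0)
  →7  λ.0 (λ.0)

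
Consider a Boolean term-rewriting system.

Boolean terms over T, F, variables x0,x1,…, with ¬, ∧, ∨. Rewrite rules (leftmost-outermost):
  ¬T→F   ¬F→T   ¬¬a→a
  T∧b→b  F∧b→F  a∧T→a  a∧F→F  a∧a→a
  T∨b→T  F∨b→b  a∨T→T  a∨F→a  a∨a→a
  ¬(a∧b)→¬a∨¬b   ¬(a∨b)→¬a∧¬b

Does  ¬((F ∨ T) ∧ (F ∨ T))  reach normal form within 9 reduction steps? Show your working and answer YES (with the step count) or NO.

  start: ¬((F ∨ T) ∧ (F ∨ T))
  [1] ¬(F ∨ T) ∨ ¬(F ∨ T)
  [2] ¬(F ∨ T)
  [3] ¬F ∧ ¬T
  [4] T ∧ ¬T
  [5] ¬T
  [6] F

Answer: YES — reaches normal form F in 6 ≤ 9 steps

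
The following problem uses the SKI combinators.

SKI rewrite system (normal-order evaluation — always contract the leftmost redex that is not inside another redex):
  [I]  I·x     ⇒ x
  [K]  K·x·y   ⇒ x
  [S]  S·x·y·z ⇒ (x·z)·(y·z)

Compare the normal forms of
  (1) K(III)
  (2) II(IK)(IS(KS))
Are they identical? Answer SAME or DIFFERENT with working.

Term A:
  start: K(III)
  step 1: K(II)
  step 2: KI

Term B:
  start: II(IK)(IS(KS))
  step 1: I(IK)(IS(KS))
  step 2: IK(IS(KS))
  step 3: K(IS(KS))
  step 4: K(S(KS))

Answer: DIFFERENT — A ⇓ KI, B ⇓ K(S(KS))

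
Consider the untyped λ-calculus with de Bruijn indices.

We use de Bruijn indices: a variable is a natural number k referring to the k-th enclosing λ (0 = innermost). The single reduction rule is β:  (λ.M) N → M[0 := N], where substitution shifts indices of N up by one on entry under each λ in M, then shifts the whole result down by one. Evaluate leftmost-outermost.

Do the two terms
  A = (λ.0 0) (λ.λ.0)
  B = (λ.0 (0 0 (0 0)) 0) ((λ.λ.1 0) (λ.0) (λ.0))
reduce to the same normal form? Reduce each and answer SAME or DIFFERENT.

Answer: SAME — A ⇓ λ.0, B ⇓ λ.0

Derivation:
Term A:
  start: (λ.0 0) (λ.λ.0)
  →1  (λ.λ.0) (λ.λ.0)
  →2  λ.0

Term B:
  start: (λ.0 (0 0 (0 0)) 0) ((λ.λ.1 0) (λ.0) (λ.0))
  →1  (λ.λ.1 0) (λ.0) (λ.0) ((λ.λ.1 0) (λ.0) (λ.0) ((λ.λ.1 0) (λ.0) (λ.0)) ((λ.λ.1 0) (λ.0) (λ.0) ((λ.λ.1 0) (λ.0) (λ.0)))) ((λ.λ.1 0) (λ.0) (λ.0))
  →2  (λ.(λ.0) 0) (λ.0) ((λ.λ.1 0) (λ.0) (λ.0) ((λ.λ.1 0) (λ.0) (λ.0)) ((λ.λ.1 0) (λ.0) (λ.0) ((λ.λ.1 0) (λ.0) (λ.0)))) ((λ.λ.1 0) (λ.0) (λ.0))
  →3  (λ.0) (λ.0) ((λ.λ.1 0) (λ.0) (λ.0) ((λ.λ.1 0) (λ.0) (λ.0)) ((λ.λ.1 0) (λ.0) (λ.0) ((λ.λ.1 0) (λ.0) (λ.0)))) ((λ.λ.1 0) (λ.0) (λ.0))
  →4  (λ.0) ((λ.λ.1 0) (λ.0) (λ.0) ((λ.λ.1 0) (λ.0) (λ.0)) ((λ.λ.1 0) (λ.0) (λ.0) ((λ.λ.1 0) (λ.0) (λ.0)))) ((λ.λ.1 0) (λ.0) (λ.0))
  →5  (λ.λ.1 0) (λ.0) (λ.0) ((λ.λ.1 0) (λ.0) (λ.0)) ((λ.λ.1 0) (λ.0) (λ.0) ((λ.λ.1 0) (λ.0) (λ.0))) ((λ.λ.1 0) (λ.0) (λ.0))
  →6  (λ.(λ.0) 0) (λ.0) ((λ.λ.1 0) (λ.0) (λ.0)) ((λ.λ.1 0) (λ.0) (λ.0) ((λ.λ.1 0) (λ.0) (λ.0))) ((λ.λ.1 0) (λ.0) (λ.0))
  →7  (λ.0) (λ.0) ((λ.λ.1 0) (λ.0) (λ.0)) ((λ.λ.1 0) (λ.0) (λ.0) ((λ.λ.1 0) (λ.0) (λ.0))) ((λ.λ.1 0) (λ.0) (λ.0))
  →8  (λ.0) ((λ.λ.1 0) (λ.0) (λ.0)) ((λ.λ.1 0) (λ.0) (λ.0) ((λ.λ.1 0) (λ.0) (λ.0))) ((λ.λ.1 0) (λ.0) (λ.0))
  →9  (λ.λ.1 0) (λ.0) (λ.0) ((λ.λ.1 0) (λ.0) (λ.0) ((λ.λ.1 0) (λ.0) (λ.0))) ((λ.λ.1 0) (λ.0) (λ.0))
  →10  (λ.(λ.0) 0) (λ.0) ((λ.λ.1 0) (λ.0) (λ.0) ((λ.λ.1 0) (λ.0) (λ.0))) ((λ.λ.1 0) (λ.0) (λ.0))
  →11  (λ.0) (λ.0) ((λ.λ.1 0) (λ.0) (λ.0) ((λ.λ.1 0) (λ.0) (λ.0))) ((λ.λ.1 0) (λ.0) (λ.0))
  →12  (λ.0) ((λ.λ.1 0) (λ.0) (λ.0) ((λ.λ.1 0) (λ.0) (λ.0))) ((λ.λ.1 0) (λ.0) (λ.0))
  →13  (λ.λ.1 0) (λ.0) (λ.0) ((λ.λ.1 0) (λ.0) (λ.0)) ((λ.λ.1 0) (λ.0) (λ.0))
  →14  (λ.(λ.0) 0) (λ.0) ((λ.λ.1 0) (λ.0) (λ.0)) ((λ.λ.1 0) (λ.0) (λ.0))
  →15  (λ.0) (λ.0) ((λ.λ.1 0) (λ.0) (λ.0)) ((λ.λ.1 0) (λ.0) (λ.0))
  →16  (λ.0) ((λ.λ.1 0) (λ.0) (λ.0)) ((λ.λ.1 0) (λ.0) (λ.0))
  →17  (λ.λ.1 0) (λ.0) (λ.0) ((λ.λ.1 0) (λ.0) (λ.0))
  →18  (λ.(λ.0) 0) (λ.0) ((λ.λ.1 0) (λ.0) (λ.0))
  →19  (λ.0) (λ.0) ((λ.λ.1 0) (λ.0) (λ.0))
  →20  (λ.0) ((λ.λ.1 0) (λ.0) (λ.0))
  →21  (λ.λ.1 0) (λ.0) (λ.0)
  →22  (λ.(λ.0) 0) (λ.0)
  →23  (λ.0) (λ.0)
  →24  λ.0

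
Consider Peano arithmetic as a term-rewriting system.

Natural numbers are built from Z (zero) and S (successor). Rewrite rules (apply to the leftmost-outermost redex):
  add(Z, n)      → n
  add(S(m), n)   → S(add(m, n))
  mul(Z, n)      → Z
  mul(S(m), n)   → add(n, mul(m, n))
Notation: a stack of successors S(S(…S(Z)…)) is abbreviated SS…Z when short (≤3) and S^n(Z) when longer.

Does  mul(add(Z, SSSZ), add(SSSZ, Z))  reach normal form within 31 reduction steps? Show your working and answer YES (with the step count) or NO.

  start: mul(add(Z, SSSZ), add(SSSZ, Z))
  →1  mul(SSSZ, add(SSSZ, Z))
  →2  add(add(SSSZ, Z), mul(SSZ, add(SSSZ, Z)))
  →3  add(S(add(SSZ, Z)), mul(SSZ, add(SSSZ, Z)))
  →4  S(add(add(SSZ, Z), mul(SSZ, add(SSSZ, Z))))
  →5  S(add(S(add(SZ, Z)), mul(SSZ, add(SSSZ, Z))))
  →6  S(S(add(add(SZ, Z), mul(SSZ, add(SSSZ, Z)))))
  →7  S(S(add(S(add(Z, Z)), mul(SSZ, add(SSSZ, Z)))))
  →8  S(S(S(add(add(Z, Z), mul(SSZ, add(SSSZ, Z))))))
  →9  S(S(S(add(Z, mul(SSZ, add(SSSZ, Z))))))
  →10  S(S(S(mul(SSZ, add(SSSZ, Z)))))
  →11  S(S(S(add(add(SSSZ, Z), mul(SZ, add(SSSZ, Z))))))
  →12  S(S(S(add(S(add(SSZ, Z)), mul(SZ, add(SSSZ, Z))))))
  →13  S(S(S(S(add(add(SSZ, Z), mul(SZ, add(SSSZ, Z)))))))
  →14  S(S(S(S(add(S(add(SZ, Z)), mul(SZ, add(SSSZ, Z)))))))
  →15  S(S(S(S(S(add(add(SZ, Z), mul(SZ, add(SSSZ, Z))))))))
  →16  S(S(S(S(S(add(S(add(Z, Z)), mul(SZ, add(SSSZ, Z))))))))
  →17  S(S(S(S(S(S(add(add(Z, Z), mul(SZ, add(SSSZ, Z)))))))))
  →18  S(S(S(S(S(S(add(Z, mul(SZ, add(SSSZ, Z)))))))))
  →19  S(S(S(S(S(S(mul(SZ, add(SSSZ, Z))))))))
  →20  S(S(S(S(S(S(add(add(SSSZ, Z), mul(Z, add(SSSZ, Z)))))))))
  →21  S(S(S(S(S(S(add(S(add(SSZ, Z)), mul(Z, add(SSSZ, Z)))))))))
  →22  S(S(S(S(S(S(S(add(add(SSZ, Z), mul(Z, add(SSSZ, Z))))))))))
  →23  S(S(S(S(S(S(S(add(S(add(SZ, Z)), mul(Z, add(SSSZ, Z))))))))))
  →24  S(S(S(S(S(S(S(S(add(add(SZ, Z), mul(Z, add(SSSZ, Z)))))))))))
  →25  S(S(S(S(S(S(S(S(add(S(add(Z, Z)), mul(Z, add(SSSZ, Z)))))))))))
  →26  S(S(S(S(S(S(S(S(S(add(add(Z, Z), mul(Z, add(SSSZ, Z))))))))))))
  →27  S(S(S(S(S(S(S(S(S(add(Z, mul(Z, add(SSSZ, Z))))))))))))
  →28  S(S(S(S(S(S(S(S(S(mul(Z, add(SSSZ, Z)))))))))))
  →29  S^9(Z)

Answer: YES — reaches normal form S^9(Z) in 29 ≤ 31 steps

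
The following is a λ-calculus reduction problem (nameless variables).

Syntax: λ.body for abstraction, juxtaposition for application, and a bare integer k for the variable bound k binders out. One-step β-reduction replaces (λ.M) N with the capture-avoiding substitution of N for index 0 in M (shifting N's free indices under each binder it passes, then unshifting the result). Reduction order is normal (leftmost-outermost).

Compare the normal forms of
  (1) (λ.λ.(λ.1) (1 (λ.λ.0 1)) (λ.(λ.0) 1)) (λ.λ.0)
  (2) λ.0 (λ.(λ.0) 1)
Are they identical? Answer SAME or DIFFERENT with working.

Term A:
  start: (λ.λ.(λ.1) (1 (λ.λ.0 1)) (λ.(λ.0) 1)) (λ.λ.0)
  step 1: λ.(λ.1) ((λ.λ.0) (λ.λ.0 1)) (λ.(λ.0) 1)
  step 2: λ.0 (λ.(λ.0) 1)
  step 3: λ.0 (λ.1)

Term B:
  start: λ.0 (λ.(λ.0) 1)
  step 1: λ.0 (λ.1)

Answer: SAME — A ⇓ λ.0 (λ.1), B ⇓ λ.0 (λ.1)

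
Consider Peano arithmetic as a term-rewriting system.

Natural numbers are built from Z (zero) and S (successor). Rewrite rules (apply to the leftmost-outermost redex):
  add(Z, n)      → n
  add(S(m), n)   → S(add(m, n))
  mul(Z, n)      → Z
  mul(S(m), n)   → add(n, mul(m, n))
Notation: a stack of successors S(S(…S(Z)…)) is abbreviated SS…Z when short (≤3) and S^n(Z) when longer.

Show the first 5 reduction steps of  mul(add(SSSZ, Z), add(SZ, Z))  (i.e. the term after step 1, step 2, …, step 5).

Answer: after 5 steps: S(add(Z, mul(add(SSZ, Z), add(SZ, Z))))

Derivation:
  start: mul(add(SSSZ, Z), add(SZ, Z))
  [1] mul(S(add(SSZ, Z)), add(SZ, Z))
  [2] add(add(SZ, Z), mul(add(SSZ, Z), add(SZ, Z)))
  [3] add(S(add(Z, Z)), mul(add(SSZ, Z), add(SZ, Z)))
  [4] S(add(add(Z, Z), mul(add(SSZ, Z), add(SZ, Z))))
  [5] S(add(Z, mul(add(SSZ, Z), add(SZ, Z))))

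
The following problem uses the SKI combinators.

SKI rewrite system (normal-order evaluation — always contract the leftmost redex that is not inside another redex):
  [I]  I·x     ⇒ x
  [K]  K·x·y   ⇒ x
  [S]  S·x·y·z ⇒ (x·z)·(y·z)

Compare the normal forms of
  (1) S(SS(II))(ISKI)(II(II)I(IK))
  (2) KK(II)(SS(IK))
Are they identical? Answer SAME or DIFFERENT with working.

Term A:
  start: S(SS(II))(ISKI)(II(II)I(IK))
  [1] SS(II)(II(II)I(IK))(ISKI(II(II)I(IK)))
  [2] S(II(II)I(IK))(II(II(II)I(IK)))(ISKI(II(II)I(IK)))
  [3] II(II)I(IK)(ISKI(II(II)I(IK)))(II(II(II)I(IK))(ISKI(II(II)I(IK))))
  [4] I(II)I(IK)(ISKI(II(II)I(IK)))(II(II(II)I(IK))(ISKI(II(II)I(IK))))
  [5] III(IK)(ISKI(II(II)I(IK)))(II(II(II)I(IK))(ISKI(II(II)I(IK))))
  [6] II(IK)(ISKI(II(II)I(IK)))(II(II(II)I(IK))(ISKI(II(II)I(IK))))
  [7] I(IK)(ISKI(II(II)I(IK)))(II(II(II)I(IK))(ISKI(II(II)I(IK))))
  [8] IK(ISKI(II(II)I(IK)))(II(II(II)I(IK))(ISKI(II(II)I(IK))))
  [9] K(ISKI(II(II)I(IK)))(II(II(II)I(IK))(ISKI(II(II)I(IK))))
  [10] ISKI(II(II)I(IK))
  [11] SKI(II(II)I(IK))
  [12] K(II(II)I(IK))(I(II(II)I(IK)))
  [13] II(II)I(IK)
  [14] I(II)I(IK)
  [15] III(IK)
  [16] II(IK)
  [17] I(IK)
  [18] IK
  [19] K

Term B:
  start: KK(II)(SS(IK))
  [1] K(SS(IK))
  [2] K(SSK)

Answer: DIFFERENT — A ⇓ K, B ⇓ K(SSK)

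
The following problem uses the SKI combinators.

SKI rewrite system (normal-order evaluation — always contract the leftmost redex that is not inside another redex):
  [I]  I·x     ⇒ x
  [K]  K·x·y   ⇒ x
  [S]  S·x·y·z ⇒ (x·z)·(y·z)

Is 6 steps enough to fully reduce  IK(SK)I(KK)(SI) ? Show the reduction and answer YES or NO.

  start: IK(SK)I(KK)(SI)
  [1] K(SK)I(KK)(SI)
  [2] SK(KK)(SI)
  [3] K(SI)(KK(SI))
  [4] SI

Answer: YES — reaches normal form SI in 4 ≤ 6 steps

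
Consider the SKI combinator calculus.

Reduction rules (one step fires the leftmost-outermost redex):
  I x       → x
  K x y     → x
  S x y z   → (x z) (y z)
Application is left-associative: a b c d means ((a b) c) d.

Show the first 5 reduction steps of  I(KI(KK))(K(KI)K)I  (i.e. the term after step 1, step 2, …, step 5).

Answer: after 5 steps: I

Working:
  start: I(KI(KK))(K(KI)K)I
  →1  KI(KK)(K(KI)K)I
  →2  I(K(KI)K)I
  →3  K(KI)KI
  →4  KII
  →5  I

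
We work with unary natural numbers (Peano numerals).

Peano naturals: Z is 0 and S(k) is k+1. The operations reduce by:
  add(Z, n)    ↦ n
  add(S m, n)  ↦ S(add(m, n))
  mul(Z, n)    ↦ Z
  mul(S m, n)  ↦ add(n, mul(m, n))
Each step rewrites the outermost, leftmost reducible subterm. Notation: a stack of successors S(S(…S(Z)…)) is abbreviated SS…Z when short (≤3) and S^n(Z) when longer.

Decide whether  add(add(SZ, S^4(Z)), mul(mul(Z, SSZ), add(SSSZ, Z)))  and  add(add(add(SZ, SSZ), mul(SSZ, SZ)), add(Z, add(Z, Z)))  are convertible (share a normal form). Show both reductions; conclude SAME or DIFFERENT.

Answer: SAME — A ⇓ S^5(Z), B ⇓ S^5(Z)

Reduction:
Term A:
  start: add(add(SZ, S^4(Z)), mul(mul(Z, SSZ), add(SSSZ, Z)))
  →1  add(S(add(Z, S^4(Z))), mul(mul(Z, SSZ), add(SSSZ, Z)))
  →2  S(add(add(Z, S^4(Z)), mul(mul(Z, SSZ), add(SSSZ, Z))))
  →3  S(add(S^4(Z), mul(mul(Z, SSZ), add(SSSZ, Z))))
  →4  S(S(add(SSSZ, mul(mul(Z, SSZ), add(SSSZ, Z)))))
  →5  S(S(S(add(SSZ, mul(mul(Z, SSZ), add(SSSZ, Z))))))
  →6  S(S(S(S(add(SZ, mul(mul(Z, SSZ), add(SSSZ, Z)))))))
  →7  S(S(S(S(S(add(Z, mul(mul(Z, SSZ), add(SSSZ, Z))))))))
  →8  S(S(S(S(S(mul(mul(Z, SSZ), add(SSSZ, Z)))))))
  →9  S(S(S(S(S(mul(Z, add(SSSZ, Z)))))))
  →10  S^5(Z)

Term B:
  start: add(add(add(SZ, SSZ), mul(SSZ, SZ)), add(Z, add(Z, Z)))
  →1  add(add(S(add(Z, SSZ)), mul(SSZ, SZ)), add(Z, add(Z, Z)))
  →2  add(S(add(add(Z, SSZ), mul(SSZ, SZ))), add(Z, add(Z, Z)))
  →3  S(add(add(add(Z, SSZ), mul(SSZ, SZ)), add(Z, add(Z, Z))))
  →4  S(add(add(SSZ, mul(SSZ, SZ)), add(Z, add(Z, Z))))
  →5  S(add(S(add(SZ, mul(SSZ, SZ))), add(Z, add(Z, Z))))
  →6  S(S(add(add(SZ, mul(SSZ, SZ)), add(Z, add(Z, Z)))))
  →7  S(S(add(S(add(Z, mul(SSZ, SZ))), add(Z, add(Z, Z)))))
  →8  S(S(S(add(add(Z, mul(SSZ, SZ)), add(Z, add(Z, Z))))))
  →9  S(S(S(add(mul(SSZ, SZ), add(Z, add(Z, Z))))))
  →10  S(S(S(add(add(SZ, mul(SZ, SZ)), add(Z, add(Z, Z))))))
  →11  S(S(S(add(S(add(Z, mul(SZ, SZ))), add(Z, add(Z, Z))))))
  →12  S(S(S(S(add(add(Z, mul(SZ, SZ)), add(Z, add(Z, Z)))))))
  →13  S(S(S(S(add(mul(SZ, SZ), add(Z, add(Z, Z)))))))
  →14  S(S(S(S(add(add(SZ, mul(Z, SZ)), add(Z, add(Z, Z)))))))
  →15  S(S(S(S(add(S(add(Z, mul(Z, SZ))), add(Z, add(Z, Z)))))))
  →16  S(S(S(S(S(add(add(Z, mul(Z, SZ)), add(Z, add(Z, Z))))))))
  →17  S(S(S(S(S(add(mul(Z, SZ), add(Z, add(Z, Z))))))))
  →18  S(S(S(S(S(add(Z, add(Z, add(Z, Z))))))))
  →19  S(S(S(S(S(add(Z, add(Z, Z)))))))
  →20  S(S(S(S(S(add(Z, Z))))))
  →21  S^5(Z)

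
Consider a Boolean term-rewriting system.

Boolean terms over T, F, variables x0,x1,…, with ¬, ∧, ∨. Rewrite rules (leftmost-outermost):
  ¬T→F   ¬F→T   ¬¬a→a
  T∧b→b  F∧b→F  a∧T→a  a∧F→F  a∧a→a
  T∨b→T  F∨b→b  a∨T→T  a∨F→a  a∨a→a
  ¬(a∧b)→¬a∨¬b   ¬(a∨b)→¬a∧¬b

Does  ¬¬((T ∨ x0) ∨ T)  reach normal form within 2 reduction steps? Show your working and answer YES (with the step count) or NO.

Answer: YES — reaches normal form T in 2 ≤ 2 steps

Derivation:
  start: ¬¬((T ∨ x0) ∨ T)
  →1  (T ∨ x0) ∨ T
  →2  T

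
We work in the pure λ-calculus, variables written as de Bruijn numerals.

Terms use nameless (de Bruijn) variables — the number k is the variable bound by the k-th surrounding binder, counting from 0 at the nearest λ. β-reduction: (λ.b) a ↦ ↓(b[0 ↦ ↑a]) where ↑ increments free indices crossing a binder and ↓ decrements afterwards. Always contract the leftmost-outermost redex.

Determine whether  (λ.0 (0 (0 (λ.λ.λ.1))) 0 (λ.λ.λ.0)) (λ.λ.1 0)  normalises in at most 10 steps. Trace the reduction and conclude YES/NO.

Answer: YES — reaches normal form λ.λ.λ.λ.0 in 9 ≤ 10 steps

Derivation:
  start: (λ.0 (0 (0 (λ.λ.λ.1))) 0 (λ.λ.λ.0)) (λ.λ.1 0)
  [1] (λ.λ.1 0) ((λ.λ.1 0) ((λ.λ.1 0) (λ.λ.λ.1))) (λ.λ.1 0) (λ.λ.λ.0)
  [2] (λ.(λ.λ.1 0) ((λ.λ.1 0) (λ.λ.λ.1)) 0) (λ.λ.1 0) (λ.λ.λ.0)
  [3] (λ.λ.1 0) ((λ.λ.1 0) (λ.λ.λ.1)) (λ.λ.1 0) (λ.λ.λ.0)
  [4] (λ.(λ.λ.1 0) (λ.λ.λ.1) 0) (λ.λ.1 0) (λ.λ.λ.0)
  [5] (λ.λ.1 0) (λ.λ.λ.1) (λ.λ.1 0) (λ.λ.λ.0)
  [6] (λ.(λ.λ.λ.1) 0) (λ.λ.1 0) (λ.λ.λ.0)
  [7] (λ.λ.λ.1) (λ.λ.1 0) (λ.λ.λ.0)
  [8] (λ.λ.1) (λ.λ.λ.0)
  [9] λ.λ.λ.λ.0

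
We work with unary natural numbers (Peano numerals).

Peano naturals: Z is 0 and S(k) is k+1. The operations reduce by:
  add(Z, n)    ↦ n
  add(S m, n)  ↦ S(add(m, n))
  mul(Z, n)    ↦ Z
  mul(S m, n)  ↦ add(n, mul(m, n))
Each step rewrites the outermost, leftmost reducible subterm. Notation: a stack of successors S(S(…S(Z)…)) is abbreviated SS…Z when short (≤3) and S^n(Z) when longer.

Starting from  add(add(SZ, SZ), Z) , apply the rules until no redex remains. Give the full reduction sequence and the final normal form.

Answer: normal form = SSZ  (in 5 steps)

Derivation:
  start: add(add(SZ, SZ), Z)
  [1] add(S(add(Z, SZ)), Z)
  [2] S(add(add(Z, SZ), Z))
  [3] S(add(SZ, Z))
  [4] S(S(add(Z, Z)))
  [5] SSZ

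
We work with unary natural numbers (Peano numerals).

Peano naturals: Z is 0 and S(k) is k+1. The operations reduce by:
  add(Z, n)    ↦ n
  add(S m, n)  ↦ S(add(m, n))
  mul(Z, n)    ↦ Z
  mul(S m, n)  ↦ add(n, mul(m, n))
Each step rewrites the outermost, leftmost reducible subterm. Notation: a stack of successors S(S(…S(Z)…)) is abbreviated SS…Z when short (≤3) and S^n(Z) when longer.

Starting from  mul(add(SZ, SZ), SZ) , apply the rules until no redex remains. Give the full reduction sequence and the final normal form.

  start: mul(add(SZ, SZ), SZ)
  [1] mul(S(add(Z, SZ)), SZ)
  [2] add(SZ, mul(add(Z, SZ), SZ))
  [3] S(add(Z, mul(add(Z, SZ), SZ)))
  [4] S(mul(add(Z, SZ), SZ))
  [5] S(mul(SZ, SZ))
  [6] S(add(SZ, mul(Z, SZ)))
  [7] S(S(add(Z, mul(Z, SZ))))
  [8] S(S(mul(Z, SZ)))
  [9] SSZ

Answer: normal form = SSZ  (in 9 steps)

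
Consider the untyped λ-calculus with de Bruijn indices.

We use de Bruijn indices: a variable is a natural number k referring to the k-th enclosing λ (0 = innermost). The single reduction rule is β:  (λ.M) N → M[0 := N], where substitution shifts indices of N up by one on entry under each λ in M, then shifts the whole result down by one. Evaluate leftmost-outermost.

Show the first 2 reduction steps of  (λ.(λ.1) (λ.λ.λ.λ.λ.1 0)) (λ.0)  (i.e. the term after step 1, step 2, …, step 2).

  start: (λ.(λ.1) (λ.λ.λ.λ.λ.1 0)) (λ.0)
  →1  (λ.λ.0) (λ.λ.λ.λ.λ.1 0)
  →2  λ.0

Answer: after 2 steps: λ.0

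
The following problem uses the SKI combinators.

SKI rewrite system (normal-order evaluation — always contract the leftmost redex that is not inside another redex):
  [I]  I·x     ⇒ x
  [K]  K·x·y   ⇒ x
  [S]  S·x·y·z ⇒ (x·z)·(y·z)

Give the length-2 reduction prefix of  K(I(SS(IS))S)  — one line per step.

  start: K(I(SS(IS))S)
  →1  K(SS(IS)S)
  →2  K(SS(ISS))

Answer: after 2 steps: K(SS(ISS))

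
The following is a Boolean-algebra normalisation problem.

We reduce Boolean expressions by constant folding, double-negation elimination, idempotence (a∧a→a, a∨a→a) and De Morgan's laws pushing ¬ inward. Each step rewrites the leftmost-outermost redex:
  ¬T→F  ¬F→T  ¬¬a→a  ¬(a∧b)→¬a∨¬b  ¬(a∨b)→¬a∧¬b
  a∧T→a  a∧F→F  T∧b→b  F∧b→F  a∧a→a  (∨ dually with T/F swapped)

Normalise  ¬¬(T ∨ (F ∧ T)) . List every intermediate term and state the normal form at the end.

Answer: normal form = T  (in 2 steps)

Reduction:
  start: ¬¬(T ∨ (F ∧ T))
  step 1: T ∨ (F ∧ T)
  step 2: T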